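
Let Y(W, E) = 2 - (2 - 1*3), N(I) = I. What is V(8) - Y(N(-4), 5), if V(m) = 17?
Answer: 14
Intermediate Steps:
Y(W, E) = 3 (Y(W, E) = 2 - (2 - 3) = 2 - 1*(-1) = 2 + 1 = 3)
V(8) - Y(N(-4), 5) = 17 - 1*3 = 17 - 3 = 14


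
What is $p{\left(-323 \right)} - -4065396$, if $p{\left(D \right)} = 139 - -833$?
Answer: $4066368$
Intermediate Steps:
$p{\left(D \right)} = 972$ ($p{\left(D \right)} = 139 + 833 = 972$)
$p{\left(-323 \right)} - -4065396 = 972 - -4065396 = 972 + 4065396 = 4066368$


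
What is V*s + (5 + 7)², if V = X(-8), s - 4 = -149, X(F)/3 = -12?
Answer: 5364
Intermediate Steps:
X(F) = -36 (X(F) = 3*(-12) = -36)
s = -145 (s = 4 - 149 = -145)
V = -36
V*s + (5 + 7)² = -36*(-145) + (5 + 7)² = 5220 + 12² = 5220 + 144 = 5364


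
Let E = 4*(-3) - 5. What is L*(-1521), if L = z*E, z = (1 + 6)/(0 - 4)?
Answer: -180999/4 ≈ -45250.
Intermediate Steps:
E = -17 (E = -12 - 5 = -17)
z = -7/4 (z = 7/(-4) = 7*(-¼) = -7/4 ≈ -1.7500)
L = 119/4 (L = -7/4*(-17) = 119/4 ≈ 29.750)
L*(-1521) = (119/4)*(-1521) = -180999/4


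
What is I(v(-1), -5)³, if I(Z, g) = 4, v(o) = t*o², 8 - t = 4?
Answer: 64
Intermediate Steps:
t = 4 (t = 8 - 1*4 = 8 - 4 = 4)
v(o) = 4*o²
I(v(-1), -5)³ = 4³ = 64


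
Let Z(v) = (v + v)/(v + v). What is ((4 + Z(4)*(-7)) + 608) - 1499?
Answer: -894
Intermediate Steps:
Z(v) = 1 (Z(v) = (2*v)/((2*v)) = (2*v)*(1/(2*v)) = 1)
((4 + Z(4)*(-7)) + 608) - 1499 = ((4 + 1*(-7)) + 608) - 1499 = ((4 - 7) + 608) - 1499 = (-3 + 608) - 1499 = 605 - 1499 = -894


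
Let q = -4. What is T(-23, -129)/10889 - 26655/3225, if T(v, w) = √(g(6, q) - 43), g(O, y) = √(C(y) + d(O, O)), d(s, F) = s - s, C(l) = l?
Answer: -1777/215 + √(-43 + 2*I)/10889 ≈ -8.2651 + 0.00060237*I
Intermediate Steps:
d(s, F) = 0
g(O, y) = √y (g(O, y) = √(y + 0) = √y)
T(v, w) = √(-43 + 2*I) (T(v, w) = √(√(-4) - 43) = √(2*I - 43) = √(-43 + 2*I))
T(-23, -129)/10889 - 26655/3225 = √(-43 + 2*I)/10889 - 26655/3225 = √(-43 + 2*I)*(1/10889) - 26655*1/3225 = √(-43 + 2*I)/10889 - 1777/215 = -1777/215 + √(-43 + 2*I)/10889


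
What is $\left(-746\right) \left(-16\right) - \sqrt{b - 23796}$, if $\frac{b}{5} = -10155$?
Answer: $11936 - i \sqrt{74571} \approx 11936.0 - 273.08 i$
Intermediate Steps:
$b = -50775$ ($b = 5 \left(-10155\right) = -50775$)
$\left(-746\right) \left(-16\right) - \sqrt{b - 23796} = \left(-746\right) \left(-16\right) - \sqrt{-50775 - 23796} = 11936 - \sqrt{-74571} = 11936 - i \sqrt{74571}$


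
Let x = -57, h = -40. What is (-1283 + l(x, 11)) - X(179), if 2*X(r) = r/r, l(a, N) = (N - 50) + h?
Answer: -2725/2 ≈ -1362.5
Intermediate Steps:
l(a, N) = -90 + N (l(a, N) = (N - 50) - 40 = (-50 + N) - 40 = -90 + N)
X(r) = 1/2 (X(r) = (r/r)/2 = (1/2)*1 = 1/2)
(-1283 + l(x, 11)) - X(179) = (-1283 + (-90 + 11)) - 1*1/2 = (-1283 - 79) - 1/2 = -1362 - 1/2 = -2725/2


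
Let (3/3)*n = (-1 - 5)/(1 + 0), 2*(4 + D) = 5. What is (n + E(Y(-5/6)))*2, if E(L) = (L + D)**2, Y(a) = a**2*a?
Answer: -78335/23328 ≈ -3.3580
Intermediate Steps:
D = -3/2 (D = -4 + (1/2)*5 = -4 + 5/2 = -3/2 ≈ -1.5000)
Y(a) = a**3
n = -6 (n = (-1 - 5)/(1 + 0) = -6/1 = -6*1 = -6)
E(L) = (-3/2 + L)**2 (E(L) = (L - 3/2)**2 = (-3/2 + L)**2)
(n + E(Y(-5/6)))*2 = (-6 + (-3 + 2*(-5/6)**3)**2/4)*2 = (-6 + (-3 + 2*(-125/216))**2/4)*2 = (-6 + (-3 - 125/108)**2/4)*2 = (-6 + (-449/108)**2/4)*2 = (-6 + (1/4)*(201601/11664))*2 = (-6 + 201601/46656)*2 = -78335/46656*2 = -78335/23328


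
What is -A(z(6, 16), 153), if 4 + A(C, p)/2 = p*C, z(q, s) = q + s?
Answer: -6724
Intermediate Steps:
A(C, p) = -8 + 2*C*p (A(C, p) = -8 + 2*(p*C) = -8 + 2*(C*p) = -8 + 2*C*p)
-A(z(6, 16), 153) = -(-8 + 2*(6 + 16)*153) = -(-8 + 2*22*153) = -(-8 + 6732) = -1*6724 = -6724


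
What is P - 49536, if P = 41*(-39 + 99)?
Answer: -47076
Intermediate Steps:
P = 2460 (P = 41*60 = 2460)
P - 49536 = 2460 - 49536 = -47076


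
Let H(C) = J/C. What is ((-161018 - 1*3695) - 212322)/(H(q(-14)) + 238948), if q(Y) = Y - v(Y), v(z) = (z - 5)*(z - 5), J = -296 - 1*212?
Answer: -141388125/89606008 ≈ -1.5779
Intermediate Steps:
J = -508 (J = -296 - 212 = -508)
v(z) = (-5 + z)**2 (v(z) = (-5 + z)*(-5 + z) = (-5 + z)**2)
q(Y) = Y - (-5 + Y)**2
H(C) = -508/C
((-161018 - 1*3695) - 212322)/(H(q(-14)) + 238948) = ((-161018 - 1*3695) - 212322)/(-508/(-14 - (-5 - 14)**2) + 238948) = ((-161018 - 3695) - 212322)/(-508/(-14 - 1*(-19)**2) + 238948) = (-164713 - 212322)/(-508/(-14 - 1*361) + 238948) = -377035/(-508/(-14 - 361) + 238948) = -377035/(-508/(-375) + 238948) = -377035/(-508*(-1/375) + 238948) = -377035/(508/375 + 238948) = -377035/89606008/375 = -377035*375/89606008 = -141388125/89606008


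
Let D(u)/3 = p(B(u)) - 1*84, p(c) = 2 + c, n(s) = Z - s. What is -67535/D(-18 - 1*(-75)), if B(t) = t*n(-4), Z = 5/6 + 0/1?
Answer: -135070/1161 ≈ -116.34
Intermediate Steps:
Z = 5/6 (Z = 5*(1/6) + 0*1 = 5/6 + 0 = 5/6 ≈ 0.83333)
n(s) = 5/6 - s
B(t) = 29*t/6 (B(t) = t*(5/6 - 1*(-4)) = t*(5/6 + 4) = t*(29/6) = 29*t/6)
D(u) = -246 + 29*u/2 (D(u) = 3*((2 + 29*u/6) - 1*84) = 3*((2 + 29*u/6) - 84) = 3*(-82 + 29*u/6) = -246 + 29*u/2)
-67535/D(-18 - 1*(-75)) = -67535/(-246 + 29*(-18 - 1*(-75))/2) = -67535/(-246 + 29*(-18 + 75)/2) = -67535/(-246 + (29/2)*57) = -67535/(-246 + 1653/2) = -67535/1161/2 = -67535*2/1161 = -135070/1161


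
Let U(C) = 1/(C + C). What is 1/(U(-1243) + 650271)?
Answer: 2486/1616573705 ≈ 1.5378e-6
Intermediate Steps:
U(C) = 1/(2*C)
1/(U(-1243) + 650271) = 1/((1/2)/(-1243) + 650271) = 1/((1/2)*(-1/1243) + 650271) = 1/(-1/2486 + 650271) = 1/(1616573705/2486) = 2486/1616573705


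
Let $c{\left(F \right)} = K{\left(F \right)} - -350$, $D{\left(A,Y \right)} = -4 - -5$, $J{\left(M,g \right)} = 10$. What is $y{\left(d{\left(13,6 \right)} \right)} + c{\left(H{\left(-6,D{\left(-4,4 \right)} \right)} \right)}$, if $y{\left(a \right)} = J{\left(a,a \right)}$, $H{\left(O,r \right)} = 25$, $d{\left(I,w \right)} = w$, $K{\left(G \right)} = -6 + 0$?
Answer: $354$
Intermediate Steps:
$K{\left(G \right)} = -6$
$D{\left(A,Y \right)} = 1$ ($D{\left(A,Y \right)} = -4 + 5 = 1$)
$y{\left(a \right)} = 10$
$c{\left(F \right)} = 344$ ($c{\left(F \right)} = -6 - -350 = -6 + 350 = 344$)
$y{\left(d{\left(13,6 \right)} \right)} + c{\left(H{\left(-6,D{\left(-4,4 \right)} \right)} \right)} = 10 + 344 = 354$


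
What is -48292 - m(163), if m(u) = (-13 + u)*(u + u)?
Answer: -97192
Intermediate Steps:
m(u) = 2*u*(-13 + u) (m(u) = (-13 + u)*(2*u) = 2*u*(-13 + u))
-48292 - m(163) = -48292 - 2*163*(-13 + 163) = -48292 - 2*163*150 = -48292 - 1*48900 = -48292 - 48900 = -97192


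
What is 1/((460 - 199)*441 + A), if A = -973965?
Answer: -1/858864 ≈ -1.1643e-6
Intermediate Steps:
1/((460 - 199)*441 + A) = 1/((460 - 199)*441 - 973965) = 1/(261*441 - 973965) = 1/(115101 - 973965) = 1/(-858864) = -1/858864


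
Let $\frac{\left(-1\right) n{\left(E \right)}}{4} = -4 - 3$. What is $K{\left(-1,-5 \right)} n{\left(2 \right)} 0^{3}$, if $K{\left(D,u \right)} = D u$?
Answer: $0$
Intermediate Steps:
$n{\left(E \right)} = 28$ ($n{\left(E \right)} = - 4 \left(-4 - 3\right) = \left(-4\right) \left(-7\right) = 28$)
$K{\left(-1,-5 \right)} n{\left(2 \right)} 0^{3} = \left(-1\right) \left(-5\right) 28 \cdot 0^{3} = 5 \cdot 28 \cdot 0 = 140 \cdot 0 = 0$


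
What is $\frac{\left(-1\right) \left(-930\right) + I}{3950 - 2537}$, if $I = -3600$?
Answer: $- \frac{890}{471} \approx -1.8896$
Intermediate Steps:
$\frac{\left(-1\right) \left(-930\right) + I}{3950 - 2537} = \frac{\left(-1\right) \left(-930\right) - 3600}{3950 - 2537} = \frac{930 - 3600}{1413} = \left(-2670\right) \frac{1}{1413} = - \frac{890}{471}$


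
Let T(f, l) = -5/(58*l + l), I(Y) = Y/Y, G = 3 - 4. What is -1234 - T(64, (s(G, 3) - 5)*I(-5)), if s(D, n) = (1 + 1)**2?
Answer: -72811/59 ≈ -1234.1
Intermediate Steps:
G = -1
s(D, n) = 4 (s(D, n) = 2**2 = 4)
I(Y) = 1
T(f, l) = -5/(59*l) (T(f, l) = -5*1/(59*l) = -5/(59*l))
-1234 - T(64, (s(G, 3) - 5)*I(-5)) = -1234 - (-5)/(59*((4 - 5)*1)) = -1234 - (-5)/(59*((-1*1))) = -1234 - (-5)/(59*(-1)) = -1234 - (-5)*(-1)/59 = -1234 - 1*5/59 = -1234 - 5/59 = -72811/59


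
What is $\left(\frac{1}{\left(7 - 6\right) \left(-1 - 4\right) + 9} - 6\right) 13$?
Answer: $- \frac{299}{4} \approx -74.75$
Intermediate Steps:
$\left(\frac{1}{\left(7 - 6\right) \left(-1 - 4\right) + 9} - 6\right) 13 = \left(\frac{1}{1 \left(-5\right) + 9} - 6\right) 13 = \left(\frac{1}{-5 + 9} - 6\right) 13 = \left(\frac{1}{4} - 6\right) 13 = \left(- \frac{23}{4}\right) 13 = - \frac{299}{4}$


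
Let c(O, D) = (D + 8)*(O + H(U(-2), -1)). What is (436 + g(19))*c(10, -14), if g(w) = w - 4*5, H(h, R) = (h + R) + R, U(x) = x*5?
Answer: 5220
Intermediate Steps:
U(x) = 5*x
H(h, R) = h + 2*R (H(h, R) = (R + h) + R = h + 2*R)
c(O, D) = (-12 + O)*(8 + D) (c(O, D) = (D + 8)*(O + (5*(-2) + 2*(-1))) = (8 + D)*(O + (-10 - 2)) = (8 + D)*(O - 12) = (8 + D)*(-12 + O) = (-12 + O)*(8 + D))
g(w) = -20 + w (g(w) = w - 20 = -20 + w)
(436 + g(19))*c(10, -14) = (436 + (-20 + 19))*(-96 - 12*(-14) + 8*10 - 14*10) = (436 - 1)*(-96 + 168 + 80 - 140) = 435*12 = 5220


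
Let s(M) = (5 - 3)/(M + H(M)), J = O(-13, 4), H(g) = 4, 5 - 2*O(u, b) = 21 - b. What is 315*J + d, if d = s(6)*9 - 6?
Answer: -9471/5 ≈ -1894.2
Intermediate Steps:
O(u, b) = -8 + b/2 (O(u, b) = 5/2 - (21 - b)/2 = 5/2 + (-21/2 + b/2) = -8 + b/2)
J = -6 (J = -8 + (1/2)*4 = -8 + 2 = -6)
s(M) = 2/(4 + M) (s(M) = (5 - 3)/(M + 4) = 2/(4 + M))
d = -21/5 (d = (2/(4 + 6))*9 - 6 = (2/10)*9 - 6 = (2*(1/10))*9 - 6 = (1/5)*9 - 6 = 9/5 - 6 = -21/5 ≈ -4.2000)
315*J + d = 315*(-6) - 21/5 = -1890 - 21/5 = -9471/5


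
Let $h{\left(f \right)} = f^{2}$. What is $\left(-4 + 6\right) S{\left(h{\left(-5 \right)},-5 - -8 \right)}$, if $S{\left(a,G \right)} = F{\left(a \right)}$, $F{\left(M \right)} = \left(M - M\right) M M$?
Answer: $0$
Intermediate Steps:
$F{\left(M \right)} = 0$ ($F{\left(M \right)} = 0 M M = 0 M = 0$)
$S{\left(a,G \right)} = 0$
$\left(-4 + 6\right) S{\left(h{\left(-5 \right)},-5 - -8 \right)} = \left(-4 + 6\right) 0 = 2 \cdot 0 = 0$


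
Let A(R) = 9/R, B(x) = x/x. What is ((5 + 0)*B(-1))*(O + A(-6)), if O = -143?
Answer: -1445/2 ≈ -722.50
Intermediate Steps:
B(x) = 1
((5 + 0)*B(-1))*(O + A(-6)) = ((5 + 0)*1)*(-143 + 9/(-6)) = (5*1)*(-143 + 9*(-1/6)) = 5*(-143 - 3/2) = 5*(-289/2) = -1445/2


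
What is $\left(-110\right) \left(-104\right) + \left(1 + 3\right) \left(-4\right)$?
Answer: $11424$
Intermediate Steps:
$\left(-110\right) \left(-104\right) + \left(1 + 3\right) \left(-4\right) = 11440 + 4 \left(-4\right) = 11440 - 16 = 11424$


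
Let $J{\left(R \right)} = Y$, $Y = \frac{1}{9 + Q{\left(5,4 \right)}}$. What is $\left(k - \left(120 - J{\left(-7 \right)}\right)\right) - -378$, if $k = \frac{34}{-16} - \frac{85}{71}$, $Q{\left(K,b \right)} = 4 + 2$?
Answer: $\frac{2170423}{8520} \approx 254.74$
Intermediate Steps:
$Q{\left(K,b \right)} = 6$
$Y = \frac{1}{15}$ ($Y = \frac{1}{9 + 6} = \frac{1}{15} \approx 0.066667$)
$k = - \frac{1887}{568}$ ($k = 34 \left(- \frac{1}{16}\right) - \frac{85}{71} = - \frac{17}{8} - \frac{85}{71} = - \frac{1887}{568} \approx -3.3222$)
$J{\left(R \right)} = \frac{1}{15}$
$\left(k - \left(120 - J{\left(-7 \right)}\right)\right) - -378 = \left(- \frac{1887}{568} - \left(120 - \frac{1}{15}\right)\right) - -378 = \left(- \frac{1887}{568} - \left(120 - \frac{1}{15}\right)\right) + 378 = \left(- \frac{1887}{568} - \frac{1799}{15}\right) + 378 = - \frac{1050137}{8520} + 378 = \frac{2170423}{8520}$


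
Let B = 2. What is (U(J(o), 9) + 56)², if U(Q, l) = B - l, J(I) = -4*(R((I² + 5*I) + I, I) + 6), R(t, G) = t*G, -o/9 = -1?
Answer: 2401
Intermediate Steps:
o = 9 (o = -9*(-1) = 9)
R(t, G) = G*t
J(I) = -24 - 4*I*(I² + 6*I) (J(I) = -4*(I*((I² + 5*I) + I) + 6) = -4*(I*(I² + 6*I) + 6) = -4*(6 + I*(I² + 6*I)) = -24 - 4*I*(I² + 6*I))
U(Q, l) = 2 - l
(U(J(o), 9) + 56)² = ((2 - 1*9) + 56)² = ((2 - 9) + 56)² = (-7 + 56)² = 49² = 2401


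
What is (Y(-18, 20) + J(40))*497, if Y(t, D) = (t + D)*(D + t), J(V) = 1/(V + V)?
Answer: 159537/80 ≈ 1994.2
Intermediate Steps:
J(V) = 1/(2*V)
Y(t, D) = (D + t)² (Y(t, D) = (D + t)*(D + t) = (D + t)²)
(Y(-18, 20) + J(40))*497 = ((20 - 18)² + (½)/40)*497 = (2² + (½)*(1/40))*497 = (4 + 1/80)*497 = (321/80)*497 = 159537/80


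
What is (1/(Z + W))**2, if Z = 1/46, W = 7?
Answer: 2116/104329 ≈ 0.020282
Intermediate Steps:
Z = 1/46 ≈ 0.021739
(1/(Z + W))**2 = (1/(1/46 + 7))**2 = (1/(323/46))**2 = (46/323)**2 = 2116/104329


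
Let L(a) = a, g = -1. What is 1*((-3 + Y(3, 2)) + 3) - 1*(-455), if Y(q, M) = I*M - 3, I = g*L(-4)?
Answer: 460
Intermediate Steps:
I = 4 (I = -1*(-4) = 4)
Y(q, M) = -3 + 4*M (Y(q, M) = 4*M - 3 = -3 + 4*M)
1*((-3 + Y(3, 2)) + 3) - 1*(-455) = 1*((-3 + (-3 + 4*2)) + 3) - 1*(-455) = 1*((-3 + (-3 + 8)) + 3) + 455 = 1*((-3 + 5) + 3) + 455 = 1*(2 + 3) + 455 = 1*5 + 455 = 5 + 455 = 460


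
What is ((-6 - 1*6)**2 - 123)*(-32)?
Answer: -672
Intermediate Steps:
((-6 - 1*6)**2 - 123)*(-32) = ((-6 - 6)**2 - 123)*(-32) = ((-12)**2 - 123)*(-32) = (144 - 123)*(-32) = 21*(-32) = -672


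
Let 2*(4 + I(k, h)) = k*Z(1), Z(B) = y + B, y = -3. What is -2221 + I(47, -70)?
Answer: -2272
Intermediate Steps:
Z(B) = -3 + B
I(k, h) = -4 - k (I(k, h) = -4 + (k*(-3 + 1))/2 = -4 + (k*(-2))/2 = -4 + (-2*k)/2 = -4 - k)
-2221 + I(47, -70) = -2221 + (-4 - 1*47) = -2221 + (-4 - 47) = -2221 - 51 = -2272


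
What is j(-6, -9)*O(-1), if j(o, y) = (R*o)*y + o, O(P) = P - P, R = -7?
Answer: 0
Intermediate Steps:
O(P) = 0
j(o, y) = o - 7*o*y (j(o, y) = (-7*o)*y + o = -7*o*y + o = o - 7*o*y)
j(-6, -9)*O(-1) = -6*(1 - 7*(-9))*0 = -6*(1 + 63)*0 = -6*64*0 = -384*0 = 0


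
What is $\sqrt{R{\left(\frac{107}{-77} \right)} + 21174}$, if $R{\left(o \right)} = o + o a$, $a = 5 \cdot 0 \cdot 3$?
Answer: $\frac{\sqrt{125532407}}{77} \approx 145.51$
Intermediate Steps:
$a = 0$ ($a = 0 \cdot 3 = 0$)
$R{\left(o \right)} = o$ ($R{\left(o \right)} = o + o 0 = o + 0 = o$)
$\sqrt{R{\left(\frac{107}{-77} \right)} + 21174} = \sqrt{\frac{107}{-77} + 21174} = \sqrt{107 \left(- \frac{1}{77}\right) + 21174} = \sqrt{- \frac{107}{77} + 21174} = \sqrt{\frac{1630291}{77}} = \frac{\sqrt{125532407}}{77}$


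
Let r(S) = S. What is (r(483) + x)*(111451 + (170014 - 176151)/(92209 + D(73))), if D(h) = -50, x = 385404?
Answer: 3963525090449364/92159 ≈ 4.3007e+10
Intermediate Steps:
(r(483) + x)*(111451 + (170014 - 176151)/(92209 + D(73))) = (483 + 385404)*(111451 + (170014 - 176151)/(92209 - 50)) = 385887*(111451 - 6137/92159) = 385887*(10271206572/92159) = 3963525090449364/92159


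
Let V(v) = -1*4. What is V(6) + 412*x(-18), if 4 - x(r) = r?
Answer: 9060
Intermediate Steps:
x(r) = 4 - r
V(v) = -4
V(6) + 412*x(-18) = -4 + 412*(4 - 1*(-18)) = -4 + 412*(4 + 18) = -4 + 412*22 = -4 + 9064 = 9060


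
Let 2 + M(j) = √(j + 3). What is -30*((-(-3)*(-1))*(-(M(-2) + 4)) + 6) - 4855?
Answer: -5305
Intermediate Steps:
M(j) = -2 + √(3 + j) (M(j) = -2 + √(j + 3) = -2 + √(3 + j))
-30*((-(-3)*(-1))*(-(M(-2) + 4)) + 6) - 4855 = -30*((-(-3)*(-1))*(-((-2 + √(3 - 2)) + 4)) + 6) - 4855 = -30*((-1*3)*(-((-2 + √1) + 4)) + 6) - 4855 = -30*(-(-3)*((-2 + 1) + 4) + 6) - 4855 = -30*(-(-3)*(-1 + 4) + 6) - 4855 = -30*(-(-3)*3 + 6) - 4855 = -30*(-3*(-3) + 6) - 4855 = -30*(9 + 6) - 4855 = -30*15 - 4855 = -450 - 4855 = -5305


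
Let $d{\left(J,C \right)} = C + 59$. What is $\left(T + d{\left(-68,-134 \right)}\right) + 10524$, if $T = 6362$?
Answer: $16811$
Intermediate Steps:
$d{\left(J,C \right)} = 59 + C$
$\left(T + d{\left(-68,-134 \right)}\right) + 10524 = \left(6362 + \left(59 - 134\right)\right) + 10524 = \left(6362 - 75\right) + 10524 = 6287 + 10524 = 16811$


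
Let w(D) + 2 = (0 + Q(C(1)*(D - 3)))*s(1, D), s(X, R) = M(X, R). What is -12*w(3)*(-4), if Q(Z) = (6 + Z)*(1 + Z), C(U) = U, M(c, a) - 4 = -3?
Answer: 192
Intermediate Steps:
M(c, a) = 1 (M(c, a) = 4 - 3 = 1)
s(X, R) = 1
Q(Z) = (1 + Z)*(6 + Z)
w(D) = -17 + (-3 + D)² + 7*D (w(D) = -2 + (0 + (6 + (1*(D - 3))² + 7*(1*(D - 3))))*1 = -2 + (0 + (6 + (1*(-3 + D))² + 7*(1*(-3 + D))))*1 = -2 + (0 + (6 + (-3 + D)² + 7*(-3 + D)))*1 = -2 + (0 + (6 + (-3 + D)² + (-21 + 7*D)))*1 = -2 + (0 + (-15 + (-3 + D)² + 7*D))*1 = -2 + (-15 + (-3 + D)² + 7*D)*1 = -2 + (-15 + (-3 + D)² + 7*D) = -17 + (-3 + D)² + 7*D)
-12*w(3)*(-4) = -12*(-8 + 3 + 3²)*(-4) = -12*(-8 + 3 + 9)*(-4) = -12*4*(-4) = -48*(-4) = 192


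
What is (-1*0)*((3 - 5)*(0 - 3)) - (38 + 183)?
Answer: -221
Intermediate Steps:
(-1*0)*((3 - 5)*(0 - 3)) - (38 + 183) = 0*(-2*(-3)) - 1*221 = 0*6 - 221 = 0 - 221 = -221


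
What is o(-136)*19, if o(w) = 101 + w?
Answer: -665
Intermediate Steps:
o(-136)*19 = (101 - 136)*19 = -35*19 = -665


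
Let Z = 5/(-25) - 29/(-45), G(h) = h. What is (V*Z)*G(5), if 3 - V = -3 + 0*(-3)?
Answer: 40/3 ≈ 13.333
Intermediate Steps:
Z = 4/9 (Z = 5*(-1/25) - 29*(-1/45) = -1/5 + 29/45 = 4/9 ≈ 0.44444)
V = 6 (V = 3 - (-3 + 0*(-3)) = 3 - (-3 + 0) = 3 - 1*(-3) = 3 + 3 = 6)
(V*Z)*G(5) = (6*(4/9))*5 = (8/3)*5 = 40/3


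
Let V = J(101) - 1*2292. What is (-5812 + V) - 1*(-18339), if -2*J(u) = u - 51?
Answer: 10210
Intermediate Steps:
J(u) = 51/2 - u/2 (J(u) = -(u - 51)/2 = -(-51 + u)/2 = 51/2 - u/2)
V = -2317 (V = (51/2 - 1/2*101) - 1*2292 = (51/2 - 101/2) - 2292 = -25 - 2292 = -2317)
(-5812 + V) - 1*(-18339) = (-5812 - 2317) - 1*(-18339) = -8129 + 18339 = 10210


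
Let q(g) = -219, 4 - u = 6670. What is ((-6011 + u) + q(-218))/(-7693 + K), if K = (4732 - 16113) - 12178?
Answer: 248/601 ≈ 0.41265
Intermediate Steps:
u = -6666 (u = 4 - 1*6670 = 4 - 6670 = -6666)
K = -23559 (K = -11381 - 12178 = -23559)
((-6011 + u) + q(-218))/(-7693 + K) = ((-6011 - 6666) - 219)/(-7693 - 23559) = (-12677 - 219)/(-31252) = -12896*(-1/31252) = 248/601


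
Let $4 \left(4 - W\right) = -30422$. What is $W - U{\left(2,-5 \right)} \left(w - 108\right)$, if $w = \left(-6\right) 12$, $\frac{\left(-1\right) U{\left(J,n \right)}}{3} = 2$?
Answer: $\frac{13059}{2} \approx 6529.5$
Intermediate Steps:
$W = \frac{15219}{2}$ ($W = 4 - - \frac{15211}{2} = 4 + \frac{15211}{2} = \frac{15219}{2} \approx 7609.5$)
$U{\left(J,n \right)} = -6$ ($U{\left(J,n \right)} = \left(-3\right) 2 = -6$)
$w = -72$
$W - U{\left(2,-5 \right)} \left(w - 108\right) = \frac{15219}{2} - - 6 \left(-72 - 108\right) = \frac{15219}{2} - \left(-6\right) \left(-180\right) = \frac{15219}{2} - 1080 = \frac{13059}{2}$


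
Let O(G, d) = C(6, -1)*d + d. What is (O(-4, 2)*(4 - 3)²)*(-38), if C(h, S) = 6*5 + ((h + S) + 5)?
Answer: -3116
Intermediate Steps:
C(h, S) = 35 + S + h (C(h, S) = 30 + ((S + h) + 5) = 30 + (5 + S + h) = 35 + S + h)
O(G, d) = 41*d (O(G, d) = (35 - 1 + 6)*d + d = 40*d + d = 41*d)
(O(-4, 2)*(4 - 3)²)*(-38) = ((41*2)*(4 - 3)²)*(-38) = (82*1²)*(-38) = (82*1)*(-38) = 82*(-38) = -3116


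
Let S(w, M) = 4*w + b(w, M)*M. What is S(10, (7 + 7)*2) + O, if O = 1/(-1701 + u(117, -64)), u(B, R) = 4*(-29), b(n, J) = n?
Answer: 581439/1817 ≈ 320.00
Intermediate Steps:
u(B, R) = -116
S(w, M) = 4*w + M*w (S(w, M) = 4*w + w*M = 4*w + M*w)
O = -1/1817 (O = 1/(-1701 - 116) = 1/(-1817) = -1/1817 ≈ -0.00055036)
S(10, (7 + 7)*2) + O = 10*(4 + (7 + 7)*2) - 1/1817 = 10*(4 + 14*2) - 1/1817 = 10*(4 + 28) - 1/1817 = 10*32 - 1/1817 = 320 - 1/1817 = 581439/1817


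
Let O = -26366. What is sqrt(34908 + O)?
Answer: sqrt(8542) ≈ 92.423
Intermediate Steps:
sqrt(34908 + O) = sqrt(34908 - 26366) = sqrt(8542)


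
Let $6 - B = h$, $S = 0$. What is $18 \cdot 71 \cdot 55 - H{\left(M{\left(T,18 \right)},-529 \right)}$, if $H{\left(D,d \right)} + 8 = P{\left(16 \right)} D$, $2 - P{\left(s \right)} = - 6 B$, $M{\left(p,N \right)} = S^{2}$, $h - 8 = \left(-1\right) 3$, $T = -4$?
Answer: $70298$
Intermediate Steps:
$h = 5$ ($h = 8 - 3 = 5$)
$B = 1$ ($B = 6 - 5 = 1$)
$M{\left(p,N \right)} = 0$ ($M{\left(p,N \right)} = 0^{2} = 0$)
$P{\left(s \right)} = 8$ ($P{\left(s \right)} = 2 - \left(-6\right) 1 = 2 - -6 = 2 + 6 = 8$)
$H{\left(D,d \right)} = -8 + 8 D$
$18 \cdot 71 \cdot 55 - H{\left(M{\left(T,18 \right)},-529 \right)} = 18 \cdot 71 \cdot 55 - \left(-8 + 8 \cdot 0\right) = 1278 \cdot 55 - \left(-8 + 0\right) = 70290 - -8 = 70290 + 8 = 70298$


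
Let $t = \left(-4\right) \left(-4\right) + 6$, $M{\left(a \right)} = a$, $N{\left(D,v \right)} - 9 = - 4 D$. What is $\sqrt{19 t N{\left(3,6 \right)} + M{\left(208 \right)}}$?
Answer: $i \sqrt{1046} \approx 32.342 i$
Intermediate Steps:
$N{\left(D,v \right)} = 9 - 4 D$
$t = 22$ ($t = 16 + 6 = 22$)
$\sqrt{19 t N{\left(3,6 \right)} + M{\left(208 \right)}} = \sqrt{19 \cdot 22 \left(9 - 12\right) + 208} = \sqrt{418 \left(9 - 12\right) + 208} = \sqrt{418 \left(-3\right) + 208} = \sqrt{-1254 + 208} = \sqrt{-1046} = i \sqrt{1046}$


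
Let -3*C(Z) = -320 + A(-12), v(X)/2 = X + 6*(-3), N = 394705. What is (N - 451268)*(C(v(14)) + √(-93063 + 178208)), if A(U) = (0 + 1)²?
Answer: -18043597/3 - 56563*√85145 ≈ -2.2519e+7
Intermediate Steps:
A(U) = 1 (A(U) = 1² = 1)
v(X) = -36 + 2*X (v(X) = 2*(X + 6*(-3)) = 2*(X - 18) = 2*(-18 + X) = -36 + 2*X)
C(Z) = 319/3 (C(Z) = -(-320 + 1)/3 = -⅓*(-319) = 319/3)
(N - 451268)*(C(v(14)) + √(-93063 + 178208)) = (394705 - 451268)*(319/3 + √(-93063 + 178208)) = -56563*(319/3 + √85145) = -18043597/3 - 56563*√85145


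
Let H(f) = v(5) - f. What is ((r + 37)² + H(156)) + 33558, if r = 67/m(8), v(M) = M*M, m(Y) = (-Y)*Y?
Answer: 142211593/4096 ≈ 34720.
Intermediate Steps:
m(Y) = -Y²
v(M) = M²
H(f) = 25 - f (H(f) = 5² - f = 25 - f)
r = -67/64 (r = 67/((-1*8²)) = 67/((-1*64)) = 67/(-64) = 67*(-1/64) = -67/64 ≈ -1.0469)
((r + 37)² + H(156)) + 33558 = ((-67/64 + 37)² + (25 - 1*156)) + 33558 = ((2301/64)² + (25 - 156)) + 33558 = (5294601/4096 - 131) + 33558 = 4758025/4096 + 33558 = 142211593/4096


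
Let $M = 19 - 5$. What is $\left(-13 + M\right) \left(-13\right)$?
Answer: $-13$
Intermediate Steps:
$M = 14$ ($M = 19 - 5 = 14$)
$\left(-13 + M\right) \left(-13\right) = \left(-13 + 14\right) \left(-13\right) = 1 \left(-13\right) = -13$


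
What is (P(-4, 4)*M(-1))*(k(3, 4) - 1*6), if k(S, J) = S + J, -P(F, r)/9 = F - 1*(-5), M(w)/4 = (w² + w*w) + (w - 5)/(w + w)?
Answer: -180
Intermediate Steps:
M(w) = 8*w² + 2*(-5 + w)/w (M(w) = 4*((w² + w*w) + (w - 5)/(w + w)) = 4*((w² + w²) + (-5 + w)/((2*w))) = 4*(2*w² + (-5 + w)*(1/(2*w))) = 4*(2*w² + (-5 + w)/(2*w)) = 8*w² + 2*(-5 + w)/w)
P(F, r) = -45 - 9*F (P(F, r) = -9*(F - 1*(-5)) = -9*(F + 5) = -9*(5 + F) = -45 - 9*F)
k(S, J) = J + S
(P(-4, 4)*M(-1))*(k(3, 4) - 1*6) = ((-45 - 9*(-4))*(2 - 10/(-1) + 8*(-1)²))*((4 + 3) - 1*6) = ((-45 + 36)*(2 - 10*(-1) + 8*1))*(7 - 6) = -9*(2 + 10 + 8)*1 = -9*20*1 = -180*1 = -180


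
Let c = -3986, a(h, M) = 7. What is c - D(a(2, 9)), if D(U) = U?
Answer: -3993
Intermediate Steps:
c - D(a(2, 9)) = -3986 - 1*7 = -3986 - 7 = -3993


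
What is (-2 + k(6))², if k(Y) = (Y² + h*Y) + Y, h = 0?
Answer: 1600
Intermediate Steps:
k(Y) = Y + Y² (k(Y) = (Y² + 0*Y) + Y = (Y² + 0) + Y = Y² + Y = Y + Y²)
(-2 + k(6))² = (-2 + 6*(1 + 6))² = (-2 + 6*7)² = (-2 + 42)² = 40² = 1600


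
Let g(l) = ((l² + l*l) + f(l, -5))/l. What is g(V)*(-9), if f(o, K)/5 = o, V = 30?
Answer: -585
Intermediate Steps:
f(o, K) = 5*o
g(l) = (2*l² + 5*l)/l (g(l) = ((l² + l*l) + 5*l)/l = ((l² + l²) + 5*l)/l = (2*l² + 5*l)/l)
g(V)*(-9) = (5 + 2*30)*(-9) = (5 + 60)*(-9) = 65*(-9) = -585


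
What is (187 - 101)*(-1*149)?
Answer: -12814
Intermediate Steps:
(187 - 101)*(-1*149) = 86*(-149) = -12814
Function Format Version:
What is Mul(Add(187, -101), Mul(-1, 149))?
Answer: -12814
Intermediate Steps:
Mul(Add(187, -101), Mul(-1, 149)) = Mul(86, -149) = -12814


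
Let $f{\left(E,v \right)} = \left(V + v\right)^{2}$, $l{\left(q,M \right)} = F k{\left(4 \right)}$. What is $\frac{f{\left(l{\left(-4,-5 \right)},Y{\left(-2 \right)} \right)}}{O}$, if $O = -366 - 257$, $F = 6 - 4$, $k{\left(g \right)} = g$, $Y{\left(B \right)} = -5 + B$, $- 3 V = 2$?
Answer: $- \frac{529}{5607} \approx -0.094346$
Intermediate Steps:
$V = - \frac{2}{3}$ ($V = \left(- \frac{1}{3}\right) 2 = - \frac{2}{3} \approx -0.66667$)
$F = 2$ ($F = 6 - 4 = 2$)
$l{\left(q,M \right)} = 8$ ($l{\left(q,M \right)} = 2 \cdot 4 = 8$)
$f{\left(E,v \right)} = \left(- \frac{2}{3} + v\right)^{2}$
$O = -623$
$\frac{f{\left(l{\left(-4,-5 \right)},Y{\left(-2 \right)} \right)}}{O} = \frac{\frac{1}{9} \left(-2 + 3 \left(-5 - 2\right)\right)^{2}}{-623} = \frac{\left(-2 + 3 \left(-7\right)\right)^{2}}{9} \left(- \frac{1}{623}\right) = \frac{\left(-2 - 21\right)^{2}}{9} \left(- \frac{1}{623}\right) = \frac{\left(-23\right)^{2}}{9} \left(- \frac{1}{623}\right) = \frac{1}{9} \cdot 529 \left(- \frac{1}{623}\right) = \frac{529}{9} \left(- \frac{1}{623}\right) = - \frac{529}{5607}$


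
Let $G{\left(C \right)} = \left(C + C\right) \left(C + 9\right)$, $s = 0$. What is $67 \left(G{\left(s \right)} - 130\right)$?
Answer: $-8710$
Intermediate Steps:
$G{\left(C \right)} = 2 C \left(9 + C\right)$
$67 \left(G{\left(s \right)} - 130\right) = 67 \left(2 \cdot 0 \left(9 + 0\right) - 130\right) = 67 \left(2 \cdot 0 \cdot 9 - 130\right) = 67 \left(0 - 130\right) = 67 \left(-130\right) = -8710$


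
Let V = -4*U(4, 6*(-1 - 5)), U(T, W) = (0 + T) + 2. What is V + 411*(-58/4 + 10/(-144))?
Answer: -144289/24 ≈ -6012.0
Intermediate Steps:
U(T, W) = 2 + T (U(T, W) = T + 2 = 2 + T)
V = -24 (V = -4*(2 + 4) = -4*6 = -24)
V + 411*(-58/4 + 10/(-144)) = -24 + 411*(-58/4 + 10/(-144)) = -24 + 411*(-58*¼ + 10*(-1/144)) = -24 + 411*(-29/2 - 5/72) = -24 + 411*(-1049/72) = -24 - 143713/24 = -144289/24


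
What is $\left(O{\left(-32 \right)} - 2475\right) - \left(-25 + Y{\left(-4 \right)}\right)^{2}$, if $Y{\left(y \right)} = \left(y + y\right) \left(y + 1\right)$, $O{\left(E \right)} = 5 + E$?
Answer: $-2503$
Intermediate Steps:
$Y{\left(y \right)} = 2 y \left(1 + y\right)$
$\left(O{\left(-32 \right)} - 2475\right) - \left(-25 + Y{\left(-4 \right)}\right)^{2} = \left(\left(5 - 32\right) - 2475\right) - \left(-25 + 2 \left(-4\right) \left(1 - 4\right)\right)^{2} = \left(-27 - 2475\right) - \left(-25 + 2 \left(-4\right) \left(-3\right)\right)^{2} = -2502 - \left(-25 + 24\right)^{2} = -2502 - \left(-1\right)^{2} = -2502 - 1 = -2503$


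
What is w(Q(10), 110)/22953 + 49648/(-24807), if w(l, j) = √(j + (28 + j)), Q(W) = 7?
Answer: -49648/24807 + 2*√62/22953 ≈ -2.0007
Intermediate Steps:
w(l, j) = √(28 + 2*j)
w(Q(10), 110)/22953 + 49648/(-24807) = √(28 + 2*110)/22953 + 49648/(-24807) = √(28 + 220)*(1/22953) + 49648*(-1/24807) = √248*(1/22953) - 49648/24807 = (2*√62)*(1/22953) - 49648/24807 = 2*√62/22953 - 49648/24807 = -49648/24807 + 2*√62/22953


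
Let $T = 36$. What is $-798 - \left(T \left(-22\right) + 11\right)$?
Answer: $-17$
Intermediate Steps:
$-798 - \left(T \left(-22\right) + 11\right) = -798 - \left(36 \left(-22\right) + 11\right) = -798 - \left(-792 + 11\right) = -798 - -781 = -798 + 781 = -17$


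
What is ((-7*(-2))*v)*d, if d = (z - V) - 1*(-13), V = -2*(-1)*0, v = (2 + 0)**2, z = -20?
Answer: -392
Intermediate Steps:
v = 4 (v = 2**2 = 4)
V = 0 (V = 2*0 = 0)
d = -7 (d = (-20 - 1*0) - 1*(-13) = (-20 + 0) + 13 = -20 + 13 = -7)
((-7*(-2))*v)*d = (-7*(-2)*4)*(-7) = (14*4)*(-7) = 56*(-7) = -392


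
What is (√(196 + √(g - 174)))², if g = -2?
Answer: 196 + 4*I*√11 ≈ 196.0 + 13.266*I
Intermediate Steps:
(√(196 + √(g - 174)))² = (√(196 + √(-2 - 174)))² = (√(196 + √(-176)))² = (√(196 + 4*I*√11))² = 196 + 4*I*√11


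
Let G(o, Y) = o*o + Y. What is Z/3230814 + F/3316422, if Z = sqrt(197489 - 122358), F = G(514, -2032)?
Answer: 43694/552737 + sqrt(75131)/3230814 ≈ 0.079135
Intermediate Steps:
G(o, Y) = Y + o**2 (G(o, Y) = o**2 + Y = Y + o**2)
F = 262164 (F = -2032 + 514**2 = -2032 + 264196 = 262164)
Z = sqrt(75131) ≈ 274.10
Z/3230814 + F/3316422 = sqrt(75131)/3230814 + 262164/3316422 = sqrt(75131)*(1/3230814) + 262164*(1/3316422) = sqrt(75131)/3230814 + 43694/552737 = 43694/552737 + sqrt(75131)/3230814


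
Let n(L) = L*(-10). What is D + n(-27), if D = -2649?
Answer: -2379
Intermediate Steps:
n(L) = -10*L
D + n(-27) = -2649 - 10*(-27) = -2649 + 270 = -2379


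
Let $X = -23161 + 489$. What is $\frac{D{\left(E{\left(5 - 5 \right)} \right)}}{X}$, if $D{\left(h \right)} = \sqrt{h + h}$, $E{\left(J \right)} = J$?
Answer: $0$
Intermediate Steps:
$D{\left(h \right)} = \sqrt{2} \sqrt{h}$ ($D{\left(h \right)} = \sqrt{2 h} = \sqrt{2} \sqrt{h}$)
$X = -22672$
$\frac{D{\left(E{\left(5 - 5 \right)} \right)}}{X} = \frac{\sqrt{2} \sqrt{5 - 5}}{-22672} = \sqrt{2} \sqrt{0} \left(- \frac{1}{22672}\right) = \sqrt{2} \cdot 0 \left(- \frac{1}{22672}\right) = 0 \left(- \frac{1}{22672}\right) = 0$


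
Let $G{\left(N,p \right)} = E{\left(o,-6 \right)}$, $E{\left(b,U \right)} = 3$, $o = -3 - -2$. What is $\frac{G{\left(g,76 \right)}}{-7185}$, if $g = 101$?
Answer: $- \frac{1}{2395} \approx -0.00041754$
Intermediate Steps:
$o = -1$ ($o = -3 + 2 = -1$)
$G{\left(N,p \right)} = 3$
$\frac{G{\left(g,76 \right)}}{-7185} = \frac{3}{-7185} = 3 \left(- \frac{1}{7185}\right) = - \frac{1}{2395}$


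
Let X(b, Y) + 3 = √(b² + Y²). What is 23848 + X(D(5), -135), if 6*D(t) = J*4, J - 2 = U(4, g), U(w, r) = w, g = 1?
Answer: 23845 + √18241 ≈ 23980.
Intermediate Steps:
J = 6 (J = 2 + 4 = 6)
D(t) = 4 (D(t) = (6*4)/6 = (⅙)*24 = 4)
X(b, Y) = -3 + √(Y² + b²) (X(b, Y) = -3 + √(b² + Y²) = -3 + √(Y² + b²))
23848 + X(D(5), -135) = 23848 + (-3 + √((-135)² + 4²)) = 23848 + (-3 + √(18225 + 16)) = 23848 + (-3 + √18241) = 23845 + √18241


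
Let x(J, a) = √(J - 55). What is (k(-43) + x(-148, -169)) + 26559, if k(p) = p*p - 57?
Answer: 28351 + I*√203 ≈ 28351.0 + 14.248*I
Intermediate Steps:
x(J, a) = √(-55 + J)
k(p) = -57 + p² (k(p) = p² - 57 = -57 + p²)
(k(-43) + x(-148, -169)) + 26559 = ((-57 + (-43)²) + √(-55 - 148)) + 26559 = ((-57 + 1849) + √(-203)) + 26559 = (1792 + I*√203) + 26559 = 28351 + I*√203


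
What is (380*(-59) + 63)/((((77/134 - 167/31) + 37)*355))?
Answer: -92870978/47465985 ≈ -1.9566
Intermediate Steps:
(380*(-59) + 63)/((((77/134 - 167/31) + 37)*355)) = (-22420 + 63)/((((77*(1/134) - 167*1/31) + 37)*355)) = -22357*1/(355*((77/134 - 167/31) + 37)) = -22357*1/(355*(-19991/4154 + 37)) = -22357/((133707/4154)*355) = -22357/47465985/4154 = -22357*4154/47465985 = -92870978/47465985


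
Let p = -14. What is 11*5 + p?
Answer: 41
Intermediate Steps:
11*5 + p = 11*5 - 14 = 55 - 14 = 41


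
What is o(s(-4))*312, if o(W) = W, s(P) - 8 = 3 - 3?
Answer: 2496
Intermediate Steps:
s(P) = 8 (s(P) = 8 + (3 - 3) = 8 + 0 = 8)
o(s(-4))*312 = 8*312 = 2496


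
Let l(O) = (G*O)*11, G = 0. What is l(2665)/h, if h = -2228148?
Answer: 0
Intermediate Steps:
l(O) = 0 (l(O) = (0*O)*11 = 0*11 = 0)
l(2665)/h = 0/(-2228148) = 0*(-1/2228148) = 0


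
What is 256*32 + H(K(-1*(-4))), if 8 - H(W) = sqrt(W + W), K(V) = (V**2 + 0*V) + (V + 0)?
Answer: 8200 - 2*sqrt(10) ≈ 8193.7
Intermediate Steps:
K(V) = V + V**2 (K(V) = (V**2 + 0) + V = V**2 + V = V + V**2)
H(W) = 8 - sqrt(2)*sqrt(W) (H(W) = 8 - sqrt(W + W) = 8 - sqrt(2*W) = 8 - sqrt(2)*sqrt(W))
256*32 + H(K(-1*(-4))) = 256*32 + (8 - sqrt(2)*sqrt((-1*(-4))*(1 - 1*(-4)))) = 8192 + (8 - sqrt(2)*sqrt(4*(1 + 4))) = 8192 + (8 - sqrt(2)*sqrt(4*5)) = 8192 + (8 - sqrt(2)*sqrt(20)) = 8192 + (8 - sqrt(2)*2*sqrt(5)) = 8192 + (8 - 2*sqrt(10)) = 8200 - 2*sqrt(10)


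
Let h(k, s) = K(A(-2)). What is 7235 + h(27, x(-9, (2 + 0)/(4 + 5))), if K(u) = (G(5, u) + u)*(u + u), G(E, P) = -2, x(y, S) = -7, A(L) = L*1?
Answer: 7251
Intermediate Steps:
A(L) = L
K(u) = 2*u*(-2 + u) (K(u) = (-2 + u)*(u + u) = (-2 + u)*(2*u) = 2*u*(-2 + u))
h(k, s) = 16 (h(k, s) = 2*(-2)*(-2 - 2) = 2*(-2)*(-4) = 16)
7235 + h(27, x(-9, (2 + 0)/(4 + 5))) = 7235 + 16 = 7251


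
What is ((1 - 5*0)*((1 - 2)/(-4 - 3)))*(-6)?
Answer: -6/7 ≈ -0.85714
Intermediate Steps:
((1 - 5*0)*((1 - 2)/(-4 - 3)))*(-6) = ((1 + 0)*(-1/(-7)))*(-6) = (1*(-1*(-⅐)))*(-6) = (1*(⅐))*(-6) = (⅐)*(-6) = -6/7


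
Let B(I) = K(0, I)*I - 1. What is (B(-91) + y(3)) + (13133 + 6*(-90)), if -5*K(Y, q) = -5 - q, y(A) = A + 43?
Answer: 71016/5 ≈ 14203.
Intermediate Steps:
y(A) = 43 + A
K(Y, q) = 1 + q/5 (K(Y, q) = -(-5 - q)/5 = 1 + q/5)
B(I) = -1 + I*(1 + I/5) (B(I) = (1 + I/5)*I - 1 = I*(1 + I/5) - 1 = -1 + I*(1 + I/5))
(B(-91) + y(3)) + (13133 + 6*(-90)) = ((-1 + (1/5)*(-91)*(5 - 91)) + (43 + 3)) + (13133 + 6*(-90)) = ((-1 + (1/5)*(-91)*(-86)) + 46) + (13133 - 540) = ((-1 + 7826/5) + 46) + 12593 = (7821/5 + 46) + 12593 = 8051/5 + 12593 = 71016/5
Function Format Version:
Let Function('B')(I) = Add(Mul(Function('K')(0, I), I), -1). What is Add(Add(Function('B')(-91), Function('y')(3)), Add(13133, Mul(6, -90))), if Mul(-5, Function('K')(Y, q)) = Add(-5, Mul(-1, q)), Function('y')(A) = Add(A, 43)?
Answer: Rational(71016, 5) ≈ 14203.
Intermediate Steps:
Function('y')(A) = Add(43, A)
Function('K')(Y, q) = Add(1, Mul(Rational(1, 5), q)) (Function('K')(Y, q) = Mul(Rational(-1, 5), Add(-5, Mul(-1, q))) = Add(1, Mul(Rational(1, 5), q)))
Function('B')(I) = Add(-1, Mul(I, Add(1, Mul(Rational(1, 5), I)))) (Function('B')(I) = Add(Mul(Add(1, Mul(Rational(1, 5), I)), I), -1) = Add(Mul(I, Add(1, Mul(Rational(1, 5), I))), -1) = Add(-1, Mul(I, Add(1, Mul(Rational(1, 5), I)))))
Add(Add(Function('B')(-91), Function('y')(3)), Add(13133, Mul(6, -90))) = Add(Add(Add(-1, Mul(Rational(1, 5), -91, Add(5, -91))), Add(43, 3)), Add(13133, Mul(6, -90))) = Add(Add(Add(-1, Mul(Rational(1, 5), -91, -86)), 46), Add(13133, -540)) = Add(Add(Add(-1, Rational(7826, 5)), 46), 12593) = Add(Add(Rational(7821, 5), 46), 12593) = Add(Rational(8051, 5), 12593) = Rational(71016, 5)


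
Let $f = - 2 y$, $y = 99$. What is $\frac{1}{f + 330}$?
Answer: $\frac{1}{132} \approx 0.0075758$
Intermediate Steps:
$f = -198$ ($f = \left(-2\right) 99 = -198$)
$\frac{1}{f + 330} = \frac{1}{-198 + 330} = \frac{1}{132}$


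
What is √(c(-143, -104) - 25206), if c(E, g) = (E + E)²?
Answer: √56590 ≈ 237.89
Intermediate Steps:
c(E, g) = 4*E² (c(E, g) = (2*E)² = 4*E²)
√(c(-143, -104) - 25206) = √(4*(-143)² - 25206) = √(4*20449 - 25206) = √(81796 - 25206) = √56590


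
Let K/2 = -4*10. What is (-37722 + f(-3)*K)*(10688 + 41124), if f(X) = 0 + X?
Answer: -1942017384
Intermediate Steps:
K = -80 (K = 2*(-4*10) = 2*(-40) = -80)
f(X) = X
(-37722 + f(-3)*K)*(10688 + 41124) = (-37722 - 3*(-80))*(10688 + 41124) = (-37722 + 240)*51812 = -37482*51812 = -1942017384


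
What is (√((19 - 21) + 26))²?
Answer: 24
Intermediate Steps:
(√((19 - 21) + 26))² = (√(-2 + 26))² = (√24)² = (2*√6)² = 24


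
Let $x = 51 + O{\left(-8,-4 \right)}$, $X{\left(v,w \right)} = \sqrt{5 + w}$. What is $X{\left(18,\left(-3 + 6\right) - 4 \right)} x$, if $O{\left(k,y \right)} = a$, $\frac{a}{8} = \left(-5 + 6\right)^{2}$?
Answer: $118$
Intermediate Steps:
$a = 8$ ($a = 8 \left(-5 + 6\right)^{2} = 8 \cdot 1^{2} = 8 \cdot 1 = 8$)
$O{\left(k,y \right)} = 8$
$x = 59$ ($x = 51 + 8 = 59$)
$X{\left(18,\left(-3 + 6\right) - 4 \right)} x = \sqrt{5 + \left(\left(-3 + 6\right) - 4\right)} 59 = \sqrt{5 + \left(3 - 4\right)} 59 = \sqrt{5 - 1} \cdot 59 = \sqrt{4} \cdot 59 = 2 \cdot 59 = 118$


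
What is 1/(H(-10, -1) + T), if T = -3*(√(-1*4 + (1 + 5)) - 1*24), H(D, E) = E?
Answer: 71/5023 + 3*√2/5023 ≈ 0.014980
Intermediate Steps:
T = 72 - 3*√2 (T = -3*(√(-4 + 6) - 24) = -3*(√2 - 24) = -3*(-24 + √2) = 72 - 3*√2 ≈ 67.757)
1/(H(-10, -1) + T) = 1/(-1 + (72 - 3*√2)) = 1/(71 - 3*√2)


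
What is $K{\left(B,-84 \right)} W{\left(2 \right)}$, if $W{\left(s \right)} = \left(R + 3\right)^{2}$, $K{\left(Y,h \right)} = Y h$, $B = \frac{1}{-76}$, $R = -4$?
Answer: $\frac{21}{19} \approx 1.1053$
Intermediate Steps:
$B = - \frac{1}{76} \approx -0.013158$
$W{\left(s \right)} = 1$ ($W{\left(s \right)} = \left(-4 + 3\right)^{2} = \left(-1\right)^{2} = 1$)
$K{\left(B,-84 \right)} W{\left(2 \right)} = \left(- \frac{1}{76}\right) \left(-84\right) 1 = \frac{21}{19} \cdot 1 = \frac{21}{19}$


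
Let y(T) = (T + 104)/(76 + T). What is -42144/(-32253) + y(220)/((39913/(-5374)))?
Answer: 18405896591/15876872531 ≈ 1.1593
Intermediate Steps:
y(T) = (104 + T)/(76 + T)
-42144/(-32253) + y(220)/((39913/(-5374))) = -42144/(-32253) + ((104 + 220)/(76 + 220))/((39913/(-5374))) = -42144*(-1/32253) + (324/296)/((39913*(-1/5374))) = 14048/10751 + ((1/296)*324)/(-39913/5374) = 14048/10751 + (81/74)*(-5374/39913) = 14048/10751 - 217647/1476781 = 18405896591/15876872531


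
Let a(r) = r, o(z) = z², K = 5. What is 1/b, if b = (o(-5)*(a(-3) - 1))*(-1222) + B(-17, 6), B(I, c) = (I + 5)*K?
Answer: 1/122140 ≈ 8.1873e-6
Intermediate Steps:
B(I, c) = 25 + 5*I (B(I, c) = (I + 5)*5 = (5 + I)*5 = 25 + 5*I)
b = 122140 (b = ((-5)²*(-3 - 1))*(-1222) + (25 + 5*(-17)) = (25*(-4))*(-1222) + (25 - 85) = -100*(-1222) - 60 = 122200 - 60 = 122140)
1/b = 1/122140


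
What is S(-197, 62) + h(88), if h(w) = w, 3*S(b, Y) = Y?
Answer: 326/3 ≈ 108.67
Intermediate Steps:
S(b, Y) = Y/3
S(-197, 62) + h(88) = (⅓)*62 + 88 = 62/3 + 88 = 326/3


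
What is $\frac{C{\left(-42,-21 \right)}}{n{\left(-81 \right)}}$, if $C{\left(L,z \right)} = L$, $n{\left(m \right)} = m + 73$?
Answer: $\frac{21}{4} \approx 5.25$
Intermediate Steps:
$n{\left(m \right)} = 73 + m$
$\frac{C{\left(-42,-21 \right)}}{n{\left(-81 \right)}} = - \frac{42}{73 - 81} = - \frac{42}{-8} = \left(-42\right) \left(- \frac{1}{8}\right) = \frac{21}{4}$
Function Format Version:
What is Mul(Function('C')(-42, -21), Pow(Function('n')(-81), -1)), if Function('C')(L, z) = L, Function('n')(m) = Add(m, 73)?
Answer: Rational(21, 4) ≈ 5.2500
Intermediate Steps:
Function('n')(m) = Add(73, m)
Mul(Function('C')(-42, -21), Pow(Function('n')(-81), -1)) = Mul(-42, Pow(Add(73, -81), -1)) = Mul(-42, Pow(-8, -1)) = Mul(-42, Rational(-1, 8)) = Rational(21, 4)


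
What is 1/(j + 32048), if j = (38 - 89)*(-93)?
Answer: 1/36791 ≈ 2.7181e-5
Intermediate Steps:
j = 4743 (j = -51*(-93) = 4743)
1/(j + 32048) = 1/(4743 + 32048) = 1/36791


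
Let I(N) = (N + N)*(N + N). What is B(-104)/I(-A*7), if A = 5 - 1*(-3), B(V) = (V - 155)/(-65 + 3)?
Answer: 37/111104 ≈ 0.00033302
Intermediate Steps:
B(V) = 5/2 - V/62 (B(V) = (-155 + V)/(-62) = (-155 + V)*(-1/62) = 5/2 - V/62)
A = 8 (A = 5 + 3 = 8)
I(N) = 4*N² (I(N) = (2*N)*(2*N) = 4*N²)
B(-104)/I(-A*7) = (5/2 - 1/62*(-104))/((4*(-1*8*7)²)) = (5/2 + 52/31)/((4*(-8*7)²)) = 259/(62*((4*(-56)²))) = 259/(62*((4*3136))) = (259/62)/12544 = (259/62)*(1/12544) = 37/111104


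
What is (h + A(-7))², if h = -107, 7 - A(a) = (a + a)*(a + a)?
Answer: 87616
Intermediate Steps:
A(a) = 7 - 4*a² (A(a) = 7 - (a + a)*(a + a) = 7 - 2*a*2*a = 7 - 4*a²)
(h + A(-7))² = (-107 + (7 - 4*(-7)²))² = (-107 + (7 - 4*49))² = (-107 + (7 - 196))² = (-107 - 189)² = (-296)² = 87616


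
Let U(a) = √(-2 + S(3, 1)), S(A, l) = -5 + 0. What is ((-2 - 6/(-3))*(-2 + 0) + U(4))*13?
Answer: 13*I*√7 ≈ 34.395*I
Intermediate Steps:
S(A, l) = -5
U(a) = I*√7 (U(a) = √(-2 - 5) = √(-7) = I*√7)
((-2 - 6/(-3))*(-2 + 0) + U(4))*13 = ((-2 - 6/(-3))*(-2 + 0) + I*√7)*13 = ((-2 - 6*(-⅓))*(-2) + I*√7)*13 = ((-2 + 2)*(-2) + I*√7)*13 = (0*(-2) + I*√7)*13 = (0 + I*√7)*13 = (I*√7)*13 = 13*I*√7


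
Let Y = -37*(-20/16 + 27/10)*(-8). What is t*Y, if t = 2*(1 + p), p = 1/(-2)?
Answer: 2146/5 ≈ 429.20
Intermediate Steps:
p = -½ ≈ -0.50000
t = 1 (t = 2*(1 - ½) = 2*(½) = 1)
Y = 2146/5 (Y = -37*(-20*1/16 + 27*(⅒))*(-8) = -37*(-5/4 + 27/10)*(-8) = -37*29/20*(-8) = -1073/20*(-8) = 2146/5 ≈ 429.20)
t*Y = 1*(2146/5) = 2146/5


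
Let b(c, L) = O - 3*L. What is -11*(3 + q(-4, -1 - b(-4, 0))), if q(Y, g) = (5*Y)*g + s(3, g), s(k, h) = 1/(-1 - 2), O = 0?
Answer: -748/3 ≈ -249.33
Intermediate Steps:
b(c, L) = -3*L (b(c, L) = 0 - 3*L = -3*L)
s(k, h) = -⅓ (s(k, h) = 1/(-3) = -⅓)
q(Y, g) = -⅓ + 5*Y*g (q(Y, g) = (5*Y)*g - ⅓ = 5*Y*g - ⅓ = -⅓ + 5*Y*g)
-11*(3 + q(-4, -1 - b(-4, 0))) = -11*(3 + (-⅓ + 5*(-4)*(-1 - (-3)*0))) = -11*(3 + (-⅓ + 5*(-4)*(-1 - 1*0))) = -11*(3 + (-⅓ + 5*(-4)*(-1 + 0))) = -11*(3 + (-⅓ + 5*(-4)*(-1))) = -11*(3 + (-⅓ + 20)) = -11*(3 + 59/3) = -11*68/3 = -748/3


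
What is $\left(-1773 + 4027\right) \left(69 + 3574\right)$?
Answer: $8211322$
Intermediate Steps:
$\left(-1773 + 4027\right) \left(69 + 3574\right) = 2254 \cdot 3643 = 8211322$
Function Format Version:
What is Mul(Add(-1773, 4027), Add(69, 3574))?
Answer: 8211322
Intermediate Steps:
Mul(Add(-1773, 4027), Add(69, 3574)) = Mul(2254, 3643) = 8211322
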